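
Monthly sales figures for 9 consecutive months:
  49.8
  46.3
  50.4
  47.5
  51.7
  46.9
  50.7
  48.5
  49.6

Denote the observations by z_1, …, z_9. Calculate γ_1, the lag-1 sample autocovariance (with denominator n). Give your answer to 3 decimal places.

Mean z̄ = (49.8 + 46.3 + 50.4 + 47.5 + 51.7 + 46.9 + 50.7 + 48.5 + 49.6)/9 = 49.0444
Σ_{t=1}^{8}(z_t−z̄)(z_{t+1}−z̄) = -22.4375
γ_1 = -22.4375 / 9 = -2.493

-2.493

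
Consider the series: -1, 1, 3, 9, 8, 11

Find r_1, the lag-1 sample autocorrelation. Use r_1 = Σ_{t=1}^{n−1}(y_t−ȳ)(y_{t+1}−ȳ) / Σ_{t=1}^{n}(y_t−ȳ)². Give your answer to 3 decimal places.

Mean ȳ = (-1 + 1 + 3 + 9 + 8 + 11)/6 = 5.1667
Deviations from mean: -6.1667, -4.1667, -2.1667, 3.8333, 2.8333, 5.8333
Σ(y_t−ȳ)(y_{t+1}−ȳ) = (25.6944) + (9.0278) + (-8.3056) + (10.8611) + (16.5278) = 53.8056
Denominator Σ(y_t−ȳ)² = 116.8333
r_1 = 53.8056 / 116.8333 = 0.461

0.461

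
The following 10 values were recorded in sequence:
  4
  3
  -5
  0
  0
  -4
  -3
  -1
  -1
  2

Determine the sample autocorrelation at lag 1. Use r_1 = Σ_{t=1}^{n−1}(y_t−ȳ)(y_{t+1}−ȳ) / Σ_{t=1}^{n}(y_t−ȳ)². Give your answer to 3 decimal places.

Mean ȳ = (4 + 3 − 5 + 0 + 0 − 4 − 3 − 1 − 1 + 2)/10 = -0.5000
Numerator Σ_{t=1}^{9}(y_t−ȳ)(y_{t+1}−ȳ) = 5.2500
Denominator Σ(y_t−ȳ)² = 78.5000
r_1 = 5.2500 / 78.5000 = 0.067

0.067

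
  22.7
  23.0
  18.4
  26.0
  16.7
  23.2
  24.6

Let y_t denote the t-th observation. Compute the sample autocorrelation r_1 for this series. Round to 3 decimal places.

-0.623

Mean ȳ = (22.7 + 23.0 + 18.4 + 26.0 + 16.7 + 23.2 + 24.6)/7 = 22.0857
Σ(y_t−ȳ)(y_{t+1}−ȳ) = (0.5616) + (-3.3698) + (-14.4269) + (-21.0812) + (-6.0012) + (2.8016) = -41.5159
Denominator Σ(y_t−ȳ)² = 66.6886
r_1 = -41.5159 / 66.6886 = -0.623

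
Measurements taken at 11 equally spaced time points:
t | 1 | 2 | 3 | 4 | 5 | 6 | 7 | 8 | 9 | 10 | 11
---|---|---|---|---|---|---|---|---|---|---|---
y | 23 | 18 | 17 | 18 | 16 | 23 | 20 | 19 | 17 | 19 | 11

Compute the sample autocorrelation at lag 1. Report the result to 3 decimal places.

-0.077

Mean ȳ = (23 + 18 + 17 + 18 + 16 + 23 + 20 + 19 + 17 + 19 + 11)/11 = 18.2727
Numerator Σ_{t=1}^{10}(y_t−ȳ)(y_{t+1}−ȳ) = -8.4380
Denominator Σ(y_t−ȳ)² = 110.1818
r_1 = -8.4380 / 110.1818 = -0.077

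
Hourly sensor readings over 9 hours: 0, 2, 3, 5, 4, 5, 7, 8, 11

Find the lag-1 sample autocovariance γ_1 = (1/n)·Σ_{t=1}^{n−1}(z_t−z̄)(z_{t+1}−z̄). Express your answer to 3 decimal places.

Mean z̄ = (0 + 2 + 3 + 5 + 4 + 5 + 7 + 8 + 11)/9 = 5.0000
Σ_{t=1}^{8}(z_t−z̄)(z_{t+1}−z̄) = 45.0000
γ_1 = 45.0000 / 9 = 5.000

5.000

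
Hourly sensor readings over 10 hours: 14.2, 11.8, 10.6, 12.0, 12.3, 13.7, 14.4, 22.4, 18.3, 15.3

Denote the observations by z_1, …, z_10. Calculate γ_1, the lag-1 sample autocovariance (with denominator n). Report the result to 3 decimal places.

Mean z̄ = (14.2 + 11.8 + 10.6 + 12.0 + 12.3 + 13.7 + 14.4 + 22.4 + 18.3 + 15.3)/10 = 14.5000
Σ_{t=1}^{9}(z_t−z̄)(z_{t+1}−z̄) = 60.7000
γ_1 = 60.7000 / 10 = 6.070

6.070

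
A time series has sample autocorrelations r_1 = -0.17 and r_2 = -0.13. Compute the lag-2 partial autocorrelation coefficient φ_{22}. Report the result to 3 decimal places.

-0.164

φ_{22} = (r_2 − r_1²) / (1 − r_1²)
r_1² = (-0.17)² = 0.0289
Numerator = -0.13 − 0.0289 = -0.1589; denominator = 1 − 0.0289 = 0.9711
φ_{22} = -0.1589 / 0.9711 = -0.164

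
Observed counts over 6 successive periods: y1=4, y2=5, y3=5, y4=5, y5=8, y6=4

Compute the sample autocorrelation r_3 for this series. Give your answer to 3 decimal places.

-0.008

Mean ȳ = (4 + 5 + 5 + 5 + 8 + 4)/6 = 5.1667
Σ(y_t−ȳ)(y_{t+3}−ȳ) = (0.1944) + (-0.4722) + (0.1944) = -0.0833
Denominator Σ(y_t−ȳ)² = 10.8333
r_3 = -0.0833 / 10.8333 = -0.008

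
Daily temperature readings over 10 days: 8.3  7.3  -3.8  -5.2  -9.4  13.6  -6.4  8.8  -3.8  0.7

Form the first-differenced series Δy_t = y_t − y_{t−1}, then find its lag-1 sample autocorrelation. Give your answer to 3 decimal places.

First differences Δy: -1.0, -11.1, -1.4, -4.2, 23.0, -20.0, 15.2, -12.6, 4.5
Mean of differences = -0.8444
Numerator Σ(Δy_t−Δȳ)(Δy_{t+1}−Δȳ) = -1086.3864
Denominator Σ(Δy_t−Δȳ)² = 1476.4422
r_1(Δy) = -1086.3864 / 1476.4422 = -0.736

-0.736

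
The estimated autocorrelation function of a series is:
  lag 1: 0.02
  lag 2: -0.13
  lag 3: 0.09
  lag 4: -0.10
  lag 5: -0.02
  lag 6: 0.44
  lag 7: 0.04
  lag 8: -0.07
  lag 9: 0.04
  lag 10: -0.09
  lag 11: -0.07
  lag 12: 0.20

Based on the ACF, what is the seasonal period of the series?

6

The largest autocorrelation is r_6 = 0.44, with a weaker echo at lag 12 (0.20); the remaining lags stay at or below 0.09.
The dominant spike at lag 6 indicates a seasonal period of 6.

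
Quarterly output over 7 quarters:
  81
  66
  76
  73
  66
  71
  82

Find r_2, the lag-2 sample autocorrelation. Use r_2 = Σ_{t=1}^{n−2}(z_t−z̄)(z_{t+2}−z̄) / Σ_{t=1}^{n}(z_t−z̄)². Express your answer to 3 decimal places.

-0.230

Mean z̄ = (81 + 66 + 76 + 73 + 66 + 71 + 82)/7 = 73.5714
Deviations from mean: 7.4286, -7.5714, 2.4286, -0.5714, -7.5714, -2.5714, 8.4286
Σ(z_t−z̄)(z_{t+2}−z̄) = (18.0408) + (4.3265) + (-18.3878) + (1.4694) + (-63.8163) = -58.3673
Denominator Σ(z_t−z̄)² = 253.7143
r_2 = -58.3673 / 253.7143 = -0.230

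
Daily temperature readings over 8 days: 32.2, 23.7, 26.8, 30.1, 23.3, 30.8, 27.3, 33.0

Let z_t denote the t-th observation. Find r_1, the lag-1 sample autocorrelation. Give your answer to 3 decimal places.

Mean z̄ = (32.2 + 23.7 + 26.8 + 30.1 + 23.3 + 30.8 + 27.3 + 33.0)/8 = 28.4000
Deviations from mean: 3.8000, -4.7000, -1.6000, 1.7000, -5.1000, 2.4000, -1.1000, 4.6000
Σ(z_t−z̄)(z_{t+1}−z̄) = (-17.8600) + (7.5200) + (-2.7200) + (-8.6700) + (-12.2400) + (-2.6400) + (-5.0600) = -41.6700
Denominator Σ(z_t−z̄)² = 96.1200
r_1 = -41.6700 / 96.1200 = -0.434

-0.434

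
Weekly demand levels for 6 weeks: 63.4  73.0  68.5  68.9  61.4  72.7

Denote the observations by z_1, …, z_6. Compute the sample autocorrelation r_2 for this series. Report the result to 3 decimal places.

0.028

Mean z̄ = (63.4 + 73.0 + 68.5 + 68.9 + 61.4 + 72.7)/6 = 67.9833
Deviations from mean: -4.5833, 5.0167, 0.5167, 0.9167, -6.5833, 4.7167
Σ(z_t−z̄)(z_{t+2}−z̄) = (-2.3681) + (4.5986) + (-3.4014) + (4.3236) = 3.1528
Denominator Σ(z_t−z̄)² = 112.8683
r_2 = 3.1528 / 112.8683 = 0.028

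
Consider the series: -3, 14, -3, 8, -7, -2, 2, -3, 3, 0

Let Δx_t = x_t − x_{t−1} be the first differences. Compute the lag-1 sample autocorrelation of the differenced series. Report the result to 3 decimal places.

First differences Δx: 17, -17, 11, -15, 5, 4, -5, 6, -3
Mean of differences = 0.3333
Numerator Σ(Δx_t−Δx̄)(Δx_{t+1}−Δx̄) = -760.4444
Denominator Σ(Δx_t−Δx̄)² = 1034.0000
r_1(Δx) = -760.4444 / 1034.0000 = -0.735

-0.735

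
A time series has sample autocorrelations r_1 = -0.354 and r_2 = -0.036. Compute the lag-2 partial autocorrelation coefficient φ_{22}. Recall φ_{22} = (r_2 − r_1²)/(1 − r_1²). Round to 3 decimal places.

φ_{22} = (r_2 − r_1²) / (1 − r_1²)
r_1² = (-0.354)² = 0.125316
Numerator = -0.036 − 0.1253 = -0.1613; denominator = 1 − 0.1253 = 0.8747
φ_{22} = -0.1613 / 0.8747 = -0.184

-0.184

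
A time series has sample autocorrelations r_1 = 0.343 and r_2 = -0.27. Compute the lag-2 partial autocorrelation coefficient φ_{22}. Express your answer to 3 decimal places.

-0.439

φ_{22} = (r_2 − r_1²) / (1 − r_1²)
r_1² = (0.343)² = 0.117649
Numerator = -0.27 − 0.1176 = -0.3876; denominator = 1 − 0.1176 = 0.8824
φ_{22} = -0.3876 / 0.8824 = -0.439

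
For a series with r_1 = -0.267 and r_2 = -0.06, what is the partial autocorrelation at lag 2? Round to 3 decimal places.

φ_{22} = (r_2 − r_1²) / (1 − r_1²)
r_1² = (-0.267)² = 0.071289
Numerator = -0.06 − 0.0713 = -0.1313; denominator = 1 − 0.0713 = 0.9287
φ_{22} = -0.1313 / 0.9287 = -0.141

-0.141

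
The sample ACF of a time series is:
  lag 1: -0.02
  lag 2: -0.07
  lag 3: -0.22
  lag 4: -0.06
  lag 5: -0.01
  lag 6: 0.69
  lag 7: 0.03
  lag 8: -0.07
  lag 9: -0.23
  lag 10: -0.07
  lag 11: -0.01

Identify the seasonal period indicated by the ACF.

The largest autocorrelation is r_6 = 0.69; the remaining lags stay at or below 0.03.
The dominant spike at lag 6 indicates a seasonal period of 6.

6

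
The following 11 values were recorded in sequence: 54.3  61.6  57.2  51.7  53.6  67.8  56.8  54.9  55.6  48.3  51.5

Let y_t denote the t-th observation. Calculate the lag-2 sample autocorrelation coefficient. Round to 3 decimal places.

Mean ȳ = (54.3 + 61.6 + 57.2 + 51.7 + 53.6 + 67.8 + 56.8 + 54.9 + 55.6 + 48.3 + 51.5)/11 = 55.7545
Numerator Σ_{t=1}^{9}(y_t−ȳ)(y_{t+2}−ȳ) = -83.4360
Denominator Σ(y_t−ȳ)² = 280.0673
r_2 = -83.4360 / 280.0673 = -0.298

-0.298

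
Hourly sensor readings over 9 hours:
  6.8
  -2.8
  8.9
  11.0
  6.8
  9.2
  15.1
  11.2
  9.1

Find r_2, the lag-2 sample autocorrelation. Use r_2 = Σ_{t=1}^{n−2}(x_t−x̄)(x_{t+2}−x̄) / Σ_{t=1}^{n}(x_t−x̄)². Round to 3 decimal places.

Mean x̄ = (6.8 − 2.8 + 8.9 + 11.0 + 6.8 + 9.2 + 15.1 + 11.2 + 9.1)/9 = 8.3667
Σ(x_t−x̄)(x_{t+2}−x̄) = (-0.8356) + (-29.4056) + (-0.8356) + (2.1944) + (-10.5489) + (2.3611) + (4.9378) = -32.1322
Denominator Σ(x_t−x̄)² = 191.4200
r_2 = -32.1322 / 191.4200 = -0.168

-0.168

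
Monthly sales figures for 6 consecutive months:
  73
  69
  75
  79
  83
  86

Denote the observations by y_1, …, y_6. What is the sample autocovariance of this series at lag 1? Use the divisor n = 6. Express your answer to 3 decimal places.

Mean ȳ = (73 + 69 + 75 + 79 + 83 + 86)/6 = 77.5000
Σ_{t=1}^{5}(y_t−ȳ)(y_{t+1}−ȳ) = 110.7500
γ_1 = 110.7500 / 6 = 18.458

18.458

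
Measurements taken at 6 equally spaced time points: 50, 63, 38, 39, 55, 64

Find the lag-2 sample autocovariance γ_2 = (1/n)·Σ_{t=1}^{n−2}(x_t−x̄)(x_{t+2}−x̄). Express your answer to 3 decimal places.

Mean x̄ = (50 + 63 + 38 + 39 + 55 + 64)/6 = 51.5000
Σ_{t=1}^{4}(x_t−x̄)(x_{t+2}−x̄) = -327.0000
γ_2 = -327.0000 / 6 = -54.500

-54.500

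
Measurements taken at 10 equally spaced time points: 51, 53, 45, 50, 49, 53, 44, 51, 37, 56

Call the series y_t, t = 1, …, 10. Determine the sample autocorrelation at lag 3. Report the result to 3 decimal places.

-0.371

Mean ȳ = (51 + 53 + 45 + 50 + 49 + 53 + 44 + 51 + 37 + 56)/10 = 48.9000
Numerator Σ_{t=1}^{7}(y_t−ȳ)(y_{t+3}−ȳ) = -102.0300
Denominator Σ(y_t−ȳ)² = 274.9000
r_3 = -102.0300 / 274.9000 = -0.371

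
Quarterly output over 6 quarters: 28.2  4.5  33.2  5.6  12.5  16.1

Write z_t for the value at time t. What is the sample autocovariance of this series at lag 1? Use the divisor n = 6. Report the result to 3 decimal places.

Mean z̄ = (28.2 + 4.5 + 33.2 + 5.6 + 12.5 + 16.1)/6 = 16.6833
Deviations: 11.5167, -12.1833, 16.5167, -11.0833, -4.1833, -0.5833
Σ_{t=1}^{5}(z_t−z̄)(z_{t+1}−z̄) = -475.7936
γ_1 = -475.7936 / 6 = -79.299

-79.299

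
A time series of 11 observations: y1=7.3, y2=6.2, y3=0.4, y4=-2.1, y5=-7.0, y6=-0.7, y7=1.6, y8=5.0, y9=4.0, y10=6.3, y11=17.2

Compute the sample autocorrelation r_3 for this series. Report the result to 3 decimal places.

-0.074

Mean ȳ = (7.3 + 6.2 + 0.4 − 2.1 − 7.0 − 0.7 + 1.6 + 5.0 + 4.0 + 6.3 + 17.2)/11 = 3.4727
Numerator Σ_{t=1}^{8}(y_t−ȳ)(y_{t+3}−ȳ) = -29.1568
Denominator Σ(y_t−ȳ)² = 392.2218
r_3 = -29.1568 / 392.2218 = -0.074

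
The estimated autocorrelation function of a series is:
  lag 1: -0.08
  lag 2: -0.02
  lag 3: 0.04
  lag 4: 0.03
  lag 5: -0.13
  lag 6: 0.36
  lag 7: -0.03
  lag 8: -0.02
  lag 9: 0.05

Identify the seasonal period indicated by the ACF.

6

The largest autocorrelation is r_6 = 0.36; the remaining lags stay at or below 0.05.
The dominant spike at lag 6 indicates a seasonal period of 6.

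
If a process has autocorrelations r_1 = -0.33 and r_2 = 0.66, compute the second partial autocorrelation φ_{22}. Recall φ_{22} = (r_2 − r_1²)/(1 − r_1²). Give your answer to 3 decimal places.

0.618

φ_{22} = (r_2 − r_1²) / (1 − r_1²)
r_1² = (-0.33)² = 0.1089
Numerator = 0.66 − 0.1089 = 0.5511; denominator = 1 − 0.1089 = 0.8911
φ_{22} = 0.5511 / 0.8911 = 0.618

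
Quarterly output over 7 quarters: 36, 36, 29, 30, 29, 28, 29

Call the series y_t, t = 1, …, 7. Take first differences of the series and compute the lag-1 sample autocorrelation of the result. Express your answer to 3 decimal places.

First differences Δy: 0, -7, 1, -1, -1, 1
Mean of differences = -1.1667
Numerator Σ(Δy_t−Δȳ)(Δy_{t+1}−Δȳ) = -18.6944
Denominator Σ(Δy_t−Δȳ)² = 44.8333
r_1(Δy) = -18.6944 / 44.8333 = -0.417

-0.417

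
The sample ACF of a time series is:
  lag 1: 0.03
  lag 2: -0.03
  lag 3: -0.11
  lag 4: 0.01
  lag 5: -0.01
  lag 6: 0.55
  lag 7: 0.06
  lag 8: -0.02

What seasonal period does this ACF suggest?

6

The largest autocorrelation is r_6 = 0.55; the remaining lags stay at or below 0.06.
The dominant spike at lag 6 indicates a seasonal period of 6.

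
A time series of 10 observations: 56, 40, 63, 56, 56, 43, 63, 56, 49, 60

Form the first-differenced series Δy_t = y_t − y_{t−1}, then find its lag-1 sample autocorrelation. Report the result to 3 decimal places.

First differences Δy: -16, 23, -7, 0, -13, 20, -7, -7, 11
Mean of differences = 0.4444
Numerator Σ(Δy_t−Δȳ)(Δy_{t+1}−Δȳ) = -961.1975
Denominator Σ(Δy_t−Δȳ)² = 1620.2222
r_1(Δy) = -961.1975 / 1620.2222 = -0.593

-0.593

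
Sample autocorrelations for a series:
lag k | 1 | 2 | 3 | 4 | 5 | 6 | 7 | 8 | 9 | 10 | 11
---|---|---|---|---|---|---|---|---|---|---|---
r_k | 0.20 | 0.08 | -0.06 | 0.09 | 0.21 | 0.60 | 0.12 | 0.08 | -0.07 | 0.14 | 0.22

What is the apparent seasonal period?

The largest autocorrelation is r_6 = 0.60; the remaining lags stay at or below 0.22.
The dominant spike at lag 6 indicates a seasonal period of 6.

6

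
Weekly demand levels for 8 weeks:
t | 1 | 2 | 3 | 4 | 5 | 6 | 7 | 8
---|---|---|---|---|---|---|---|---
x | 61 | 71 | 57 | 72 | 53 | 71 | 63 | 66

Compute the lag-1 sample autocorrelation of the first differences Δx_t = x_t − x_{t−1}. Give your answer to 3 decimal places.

-0.894

First differences Δx: 10, -14, 15, -19, 18, -8, 3
Mean of differences = 0.7143
Numerator Σ(Δx_t−Δx̄)(Δx_{t+1}−Δx̄) = -1139.7959
Denominator Σ(Δx_t−Δx̄)² = 1275.4286
r_1(Δx) = -1139.7959 / 1275.4286 = -0.894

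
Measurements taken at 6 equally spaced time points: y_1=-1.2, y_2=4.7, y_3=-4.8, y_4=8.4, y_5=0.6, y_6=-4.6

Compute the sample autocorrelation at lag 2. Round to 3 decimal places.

0.010

Mean ȳ = (-1.2 + 4.7 − 4.8 + 8.4 + 0.6 − 4.6)/6 = 0.5167
Deviations from mean: -1.7167, 4.1833, -5.3167, 7.8833, 0.0833, -5.1167
Numerator Σ_{t=1}^{4}(y_t−ȳ)(y_{t+2}−ȳ) = 1.3261
Denominator Σ(y_t−ȳ)² = 137.0483
r_2 = 1.3261 / 137.0483 = 0.010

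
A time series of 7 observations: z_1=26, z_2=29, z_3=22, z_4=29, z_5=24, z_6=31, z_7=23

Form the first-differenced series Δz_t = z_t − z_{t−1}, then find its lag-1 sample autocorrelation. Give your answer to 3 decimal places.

-0.802

First differences Δz: 3, -7, 7, -5, 7, -8
Mean of differences = -0.5000
Numerator Σ(Δz_t−Δz̄)(Δz_{t+1}−Δz̄) = -195.2500
Denominator Σ(Δz_t−Δz̄)² = 243.5000
r_1(Δz) = -195.2500 / 243.5000 = -0.802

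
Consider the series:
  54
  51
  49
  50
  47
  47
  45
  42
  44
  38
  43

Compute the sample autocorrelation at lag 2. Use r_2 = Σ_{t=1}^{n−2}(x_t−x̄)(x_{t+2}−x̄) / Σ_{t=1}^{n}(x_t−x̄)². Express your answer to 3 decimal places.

0.408

Mean x̄ = (54 + 51 + 49 + 50 + 47 + 47 + 45 + 42 + 44 + 38 + 43)/11 = 46.3636
Numerator Σ_{t=1}^{9}(x_t−x̄)(x_{t+2}−x̄) = 85.0083
Denominator Σ(x_t−x̄)² = 208.5455
r_2 = 85.0083 / 208.5455 = 0.408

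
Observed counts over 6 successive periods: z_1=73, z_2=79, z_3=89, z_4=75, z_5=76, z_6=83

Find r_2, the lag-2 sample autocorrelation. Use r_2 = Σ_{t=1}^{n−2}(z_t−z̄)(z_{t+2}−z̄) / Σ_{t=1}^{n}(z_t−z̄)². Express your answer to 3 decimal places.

-0.605

Mean z̄ = (73 + 79 + 89 + 75 + 76 + 83)/6 = 79.1667
Deviations from mean: -6.1667, -0.1667, 9.8333, -4.1667, -3.1667, 3.8333
Σ(z_t−z̄)(z_{t+2}−z̄) = (-60.6389) + (0.6944) + (-31.1389) + (-15.9722) = -107.0556
Denominator Σ(z_t−z̄)² = 176.8333
r_2 = -107.0556 / 176.8333 = -0.605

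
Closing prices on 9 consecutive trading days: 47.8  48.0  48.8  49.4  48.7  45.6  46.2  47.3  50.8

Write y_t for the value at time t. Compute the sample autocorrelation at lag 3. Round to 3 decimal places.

-0.584

Mean ȳ = (47.8 + 48.0 + 48.8 + 49.4 + 48.7 + 45.6 + 46.2 + 47.3 + 50.8)/9 = 48.0667
Numerator Σ_{t=1}^{6}(y_t−ȳ)(y_{t+3}−ȳ) = -11.9233
Denominator Σ(y_t−ȳ)² = 20.4200
r_3 = -11.9233 / 20.4200 = -0.584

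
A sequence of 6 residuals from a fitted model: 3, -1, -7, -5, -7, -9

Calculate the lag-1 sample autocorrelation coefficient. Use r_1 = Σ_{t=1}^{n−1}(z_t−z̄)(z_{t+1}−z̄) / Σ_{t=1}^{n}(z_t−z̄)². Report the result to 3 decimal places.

Mean z̄ = (3 − 1 − 7 − 5 − 7 − 9)/6 = -4.3333
Deviations from mean: 7.3333, 3.3333, -2.6667, -0.6667, -2.6667, -4.6667
Σ(z_t−z̄)(z_{t+1}−z̄) = (24.4444) + (-8.8889) + (1.7778) + (1.7778) + (12.4444) = 31.5556
Denominator Σ(z_t−z̄)² = 101.3333
r_1 = 31.5556 / 101.3333 = 0.311

0.311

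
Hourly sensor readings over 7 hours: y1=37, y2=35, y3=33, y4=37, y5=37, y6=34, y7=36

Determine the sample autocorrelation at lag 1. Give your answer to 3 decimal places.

-0.248

Mean ȳ = (37 + 35 + 33 + 37 + 37 + 34 + 36)/7 = 35.5714
Deviations from mean: 1.4286, -0.5714, -2.5714, 1.4286, 1.4286, -1.5714, 0.4286
Σ(y_t−ȳ)(y_{t+1}−ȳ) = (-0.8163) + (1.4694) + (-3.6735) + (2.0408) + (-2.2449) + (-0.6735) = -3.8980
Denominator Σ(y_t−ȳ)² = 15.7143
r_1 = -3.8980 / 15.7143 = -0.248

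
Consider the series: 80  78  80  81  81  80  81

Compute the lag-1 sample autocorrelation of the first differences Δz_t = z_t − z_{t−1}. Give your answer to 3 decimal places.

-0.310

First differences Δz: -2, 2, 1, 0, -1, 1
Mean of differences = 0.1667
Numerator Σ(Δz_t−Δz̄)(Δz_{t+1}−Δz̄) = -3.3611
Denominator Σ(Δz_t−Δz̄)² = 10.8333
r_1(Δz) = -3.3611 / 10.8333 = -0.310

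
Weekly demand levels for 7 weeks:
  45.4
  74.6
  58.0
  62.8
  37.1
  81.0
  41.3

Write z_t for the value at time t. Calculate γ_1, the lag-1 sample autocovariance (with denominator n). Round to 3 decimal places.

Mean z̄ = (45.4 + 74.6 + 58.0 + 62.8 + 37.1 + 81.0 + 41.3)/7 = 57.1714
Deviations: -11.7714, 17.4286, 0.8286, 5.6286, -20.0714, 23.8286, -15.8714
Σ_{t=1}^{6}(z_t−z̄)(z_{t+1}−z̄) = -1155.4951
γ_1 = -1155.4951 / 7 = -165.071

-165.071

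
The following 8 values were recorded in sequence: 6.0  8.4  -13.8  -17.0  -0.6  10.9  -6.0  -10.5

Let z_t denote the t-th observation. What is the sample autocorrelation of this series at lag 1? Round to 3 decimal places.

0.141

Mean z̄ = (6.0 + 8.4 − 13.8 − 17.0 − 0.6 + 10.9 − 6.0 − 10.5)/8 = -2.8250
Deviations from mean: 8.8250, 11.2250, -10.9750, -14.1750, 2.2250, 13.7250, -3.1750, -7.6750
Σ(z_t−z̄)(z_{t+1}−z̄) = (99.0606) + (-123.1944) + (155.5706) + (-31.5394) + (30.5381) + (-43.5769) + (24.3681) = 111.2269
Denominator Σ(z_t−z̄)² = 787.5750
r_1 = 111.2269 / 787.5750 = 0.141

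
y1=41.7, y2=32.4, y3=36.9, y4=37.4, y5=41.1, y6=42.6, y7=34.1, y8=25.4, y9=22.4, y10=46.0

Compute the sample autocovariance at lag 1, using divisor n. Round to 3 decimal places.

Mean ȳ = (41.7 + 32.4 + 36.9 + 37.4 + 41.1 + 42.6 + 34.1 + 25.4 + 22.4 + 46.0)/10 = 36.0000
Σ_{t=1}^{9}(y_t−ȳ)(y_{t+1}−ȳ) = 34.0600
γ_1 = 34.0600 / 10 = 3.406

3.406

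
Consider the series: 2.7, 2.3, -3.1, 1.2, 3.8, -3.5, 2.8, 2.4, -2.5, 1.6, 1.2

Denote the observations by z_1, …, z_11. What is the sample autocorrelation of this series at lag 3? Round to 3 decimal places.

0.658

Mean z̄ = (2.7 + 2.3 − 3.1 + 1.2 + 3.8 − 3.5 + 2.8 + 2.4 − 2.5 + 1.6 + 1.2)/11 = 0.8091
Numerator Σ_{t=1}^{8}(z_t−z̄)(z_{t+3}−z̄) = 44.0352
Denominator Σ(z_t−z̄)² = 66.9691
r_3 = 44.0352 / 66.9691 = 0.658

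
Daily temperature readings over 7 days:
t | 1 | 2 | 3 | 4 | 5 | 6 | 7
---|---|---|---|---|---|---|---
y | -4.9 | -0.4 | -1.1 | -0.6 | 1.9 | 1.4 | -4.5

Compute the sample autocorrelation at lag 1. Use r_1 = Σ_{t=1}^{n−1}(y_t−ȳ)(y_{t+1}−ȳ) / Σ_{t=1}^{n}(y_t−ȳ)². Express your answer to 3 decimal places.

Mean ȳ = (-4.9 − 0.4 − 1.1 − 0.6 + 1.9 + 1.4 − 4.5)/7 = -1.1714
Deviations from mean: -3.7286, 0.7714, 0.0714, 0.5714, 3.0714, 2.5714, -3.3286
Numerator Σ_{t=1}^{6}(y_t−ȳ)(y_{t+1}−ȳ) = -1.6865
Denominator Σ(y_t−ȳ)² = 41.9543
r_1 = -1.6865 / 41.9543 = -0.040

-0.040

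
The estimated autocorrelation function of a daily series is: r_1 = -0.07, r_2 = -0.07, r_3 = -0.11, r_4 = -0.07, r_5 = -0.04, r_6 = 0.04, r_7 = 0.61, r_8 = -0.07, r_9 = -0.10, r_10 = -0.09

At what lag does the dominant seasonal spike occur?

The largest autocorrelation is r_7 = 0.61; the remaining lags stay at or below 0.04.
The dominant spike at lag 7 indicates a seasonal period of 7.

7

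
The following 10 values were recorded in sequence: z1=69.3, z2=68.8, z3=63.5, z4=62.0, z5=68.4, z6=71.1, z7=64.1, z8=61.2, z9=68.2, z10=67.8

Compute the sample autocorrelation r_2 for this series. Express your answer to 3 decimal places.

Mean z̄ = (69.3 + 68.8 + 63.5 + 62.0 + 68.4 + 71.1 + 64.1 + 61.2 + 68.2 + 67.8)/10 = 66.4400
Numerator Σ_{t=1}^{8}(z_t−z̄)(z_{t+2}−z̄) = -85.5892
Denominator Σ(z_t−z̄)² = 105.5440
r_2 = -85.5892 / 105.5440 = -0.811

-0.811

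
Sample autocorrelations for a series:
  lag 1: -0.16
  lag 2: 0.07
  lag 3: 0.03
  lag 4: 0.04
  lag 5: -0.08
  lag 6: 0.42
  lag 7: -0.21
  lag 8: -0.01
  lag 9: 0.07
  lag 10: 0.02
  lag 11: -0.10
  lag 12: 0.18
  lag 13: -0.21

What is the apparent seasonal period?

6

The largest autocorrelation is r_6 = 0.42, with a weaker echo at lag 12 (0.18); the remaining lags stay at or below 0.07.
The dominant spike at lag 6 indicates a seasonal period of 6.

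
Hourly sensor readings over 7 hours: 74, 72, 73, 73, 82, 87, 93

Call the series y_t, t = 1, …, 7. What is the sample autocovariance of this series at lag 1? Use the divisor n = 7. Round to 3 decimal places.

33.160

Mean ȳ = (74 + 72 + 73 + 73 + 82 + 87 + 93)/7 = 79.1429
Deviations: -5.1429, -7.1429, -6.1429, -6.1429, 2.8571, 7.8571, 13.8571
Σ_{t=1}^{6}(y_t−ȳ)(y_{t+1}−ȳ) = 232.1224
γ_1 = 232.1224 / 7 = 33.160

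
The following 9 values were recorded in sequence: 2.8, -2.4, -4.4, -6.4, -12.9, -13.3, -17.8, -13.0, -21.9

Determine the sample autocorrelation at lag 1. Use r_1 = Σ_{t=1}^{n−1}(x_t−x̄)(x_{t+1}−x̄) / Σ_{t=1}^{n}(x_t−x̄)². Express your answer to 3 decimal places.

0.491

Mean x̄ = (2.8 − 2.4 − 4.4 − 6.4 − 12.9 − 13.3 − 17.8 − 13.0 − 21.9)/9 = -9.9222
Numerator Σ_{t=1}^{8}(x_t−x̄)(x_{t+1}−x̄) = 243.9795
Denominator Σ(x_t−x̄)² = 496.6156
r_1 = 243.9795 / 496.6156 = 0.491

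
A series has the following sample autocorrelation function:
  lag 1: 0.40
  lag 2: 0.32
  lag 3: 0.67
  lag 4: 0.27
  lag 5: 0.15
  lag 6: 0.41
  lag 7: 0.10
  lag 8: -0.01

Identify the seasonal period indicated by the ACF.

The largest autocorrelation is r_3 = 0.67, with a weaker echo at lag 6 (0.41); the remaining lags stay at or below 0.40. The elevated value at lag 1 (0.40), dropping to 0.32 at lag 2, reflects decaying short-term dependence rather than seasonality.
The dominant spike at lag 3 indicates a seasonal period of 3.

3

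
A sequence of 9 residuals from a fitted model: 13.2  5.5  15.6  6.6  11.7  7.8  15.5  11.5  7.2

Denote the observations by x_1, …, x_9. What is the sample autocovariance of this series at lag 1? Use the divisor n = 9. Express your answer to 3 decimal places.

-8.735

Mean x̄ = (13.2 + 5.5 + 15.6 + 6.6 + 11.7 + 7.8 + 15.5 + 11.5 + 7.2)/9 = 10.5111
Σ_{t=1}^{8}(x_t−x̄)(x_{t+1}−x̄) = -78.6179
γ_1 = -78.6179 / 9 = -8.735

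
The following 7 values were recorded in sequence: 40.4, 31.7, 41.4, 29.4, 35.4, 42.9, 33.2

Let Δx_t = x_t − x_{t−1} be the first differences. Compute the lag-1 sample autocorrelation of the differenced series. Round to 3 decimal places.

-0.587

First differences Δx: -8.7, 9.7, -12.0, 6.0, 7.5, -9.7
Mean of differences = -1.2000
Numerator Σ(Δx_t−Δx̄)(Δx_{t+1}−Δx̄) = -288.5400
Denominator Σ(Δx_t−Δx̄)² = 491.4800
r_1(Δx) = -288.5400 / 491.4800 = -0.587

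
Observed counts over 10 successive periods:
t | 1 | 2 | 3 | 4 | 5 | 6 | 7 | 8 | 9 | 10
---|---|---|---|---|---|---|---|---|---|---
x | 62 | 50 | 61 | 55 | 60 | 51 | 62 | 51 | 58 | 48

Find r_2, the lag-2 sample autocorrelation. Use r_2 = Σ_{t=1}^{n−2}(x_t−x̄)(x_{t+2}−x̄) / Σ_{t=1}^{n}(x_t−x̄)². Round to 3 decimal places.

0.608

Mean x̄ = (62 + 50 + 61 + 55 + 60 + 51 + 62 + 51 + 58 + 48)/10 = 55.8000
Numerator Σ_{t=1}^{8}(x_t−x̄)(x_{t+2}−x̄) = 162.7200
Denominator Σ(x_t−x̄)² = 267.6000
r_2 = 162.7200 / 267.6000 = 0.608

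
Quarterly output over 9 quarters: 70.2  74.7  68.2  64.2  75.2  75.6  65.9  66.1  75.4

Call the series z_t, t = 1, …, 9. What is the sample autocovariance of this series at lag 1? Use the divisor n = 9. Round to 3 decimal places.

Mean z̄ = (70.2 + 74.7 + 68.2 + 64.2 + 75.2 + 75.6 + 65.9 + 66.1 + 75.4)/9 = 70.6111
Σ_{t=1}^{8}(z_t−z̄)(z_{t+1}−z̄) = -26.4623
γ_1 = -26.4623 / 9 = -2.940

-2.940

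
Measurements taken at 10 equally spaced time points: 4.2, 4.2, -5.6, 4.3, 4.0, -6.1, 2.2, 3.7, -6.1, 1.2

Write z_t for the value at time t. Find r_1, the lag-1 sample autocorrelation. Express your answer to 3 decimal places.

-0.381

Mean z̄ = (4.2 + 4.2 − 5.6 + 4.3 + 4.0 − 6.1 + 2.2 + 3.7 − 6.1 + 1.2)/10 = 0.6000
Numerator Σ_{t=1}^{9}(z_t−z̄)(z_{t+1}−z̄) = -73.0500
Denominator Σ(z_t−z̄)² = 191.9200
r_1 = -73.0500 / 191.9200 = -0.381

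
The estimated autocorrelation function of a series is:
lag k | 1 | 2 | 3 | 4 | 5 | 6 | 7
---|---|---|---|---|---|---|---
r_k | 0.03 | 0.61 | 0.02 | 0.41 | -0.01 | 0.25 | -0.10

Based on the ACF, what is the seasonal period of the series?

The largest autocorrelation is r_2 = 0.61, with weaker echoes at lags 4 (0.41) and 6 (0.25); the remaining lags stay at or below 0.03.
The dominant spike at lag 2 indicates a seasonal period of 2.

2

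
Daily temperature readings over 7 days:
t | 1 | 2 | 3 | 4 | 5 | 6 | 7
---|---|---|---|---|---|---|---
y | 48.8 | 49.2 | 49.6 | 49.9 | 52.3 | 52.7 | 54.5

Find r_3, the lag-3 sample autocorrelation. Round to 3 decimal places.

-0.219

Mean ȳ = (48.8 + 49.2 + 49.6 + 49.9 + 52.3 + 52.7 + 54.5)/7 = 51.0000
Deviations from mean: -2.2000, -1.8000, -1.4000, -1.1000, 1.3000, 1.7000, 3.5000
Σ(y_t−ȳ)(y_{t+3}−ȳ) = (2.4200) + (-2.3400) + (-2.3800) + (-3.8500) = -6.1500
Denominator Σ(y_t−ȳ)² = 28.0800
r_3 = -6.1500 / 28.0800 = -0.219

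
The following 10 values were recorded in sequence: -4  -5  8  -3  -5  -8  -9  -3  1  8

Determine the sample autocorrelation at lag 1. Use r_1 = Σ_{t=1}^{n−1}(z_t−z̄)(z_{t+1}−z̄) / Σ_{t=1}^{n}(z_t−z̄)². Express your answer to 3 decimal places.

0.198

Mean z̄ = (-4 − 5 + 8 − 3 − 5 − 8 − 9 − 3 + 1 + 8)/10 = -2.0000
Numerator Σ_{t=1}^{9}(z_t−z̄)(z_{t+1}−z̄) = 63.0000
Denominator Σ(z_t−z̄)² = 318.0000
r_1 = 63.0000 / 318.0000 = 0.198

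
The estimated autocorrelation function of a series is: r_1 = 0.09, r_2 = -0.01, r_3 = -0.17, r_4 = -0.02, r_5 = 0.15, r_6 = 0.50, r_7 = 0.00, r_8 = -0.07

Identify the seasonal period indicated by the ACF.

The largest autocorrelation is r_6 = 0.50; the remaining lags stay at or below 0.15.
The dominant spike at lag 6 indicates a seasonal period of 6.

6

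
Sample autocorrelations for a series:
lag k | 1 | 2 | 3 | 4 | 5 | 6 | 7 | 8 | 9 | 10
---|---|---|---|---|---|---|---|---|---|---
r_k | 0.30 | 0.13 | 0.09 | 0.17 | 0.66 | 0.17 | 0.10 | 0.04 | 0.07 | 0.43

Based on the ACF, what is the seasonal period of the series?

The largest autocorrelation is r_5 = 0.66, with a weaker echo at lag 10 (0.43); the remaining lags stay at or below 0.30. The elevated value at lag 1 (0.30), dropping to 0.13 at lag 2, reflects decaying short-term dependence rather than seasonality.
The dominant spike at lag 5 indicates a seasonal period of 5.

5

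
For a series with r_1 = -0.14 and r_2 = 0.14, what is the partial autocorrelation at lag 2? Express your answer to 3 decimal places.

0.123

φ_{22} = (r_2 − r_1²) / (1 − r_1²)
r_1² = (-0.14)² = 0.0196
Numerator = 0.14 − 0.0196 = 0.1204; denominator = 1 − 0.0196 = 0.9804
φ_{22} = 0.1204 / 0.9804 = 0.123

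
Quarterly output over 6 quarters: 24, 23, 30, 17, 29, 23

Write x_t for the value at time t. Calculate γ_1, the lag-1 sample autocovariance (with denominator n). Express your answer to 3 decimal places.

Mean x̄ = (24 + 23 + 30 + 17 + 29 + 23)/6 = 24.3333
Deviations: -0.3333, -1.3333, 5.6667, -7.3333, 4.6667, -1.3333
Σ_{t=1}^{5}(x_t−x̄)(x_{t+1}−x̄) = -89.1111
γ_1 = -89.1111 / 6 = -14.852

-14.852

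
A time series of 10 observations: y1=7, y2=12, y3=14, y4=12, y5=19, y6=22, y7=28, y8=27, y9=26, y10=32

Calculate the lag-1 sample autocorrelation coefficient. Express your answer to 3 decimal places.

0.621

Mean ȳ = (7 + 12 + 14 + 12 + 19 + 22 + 28 + 27 + 26 + 32)/10 = 19.9000
Numerator Σ_{t=1}^{9}(y_t−ȳ)(y_{t+1}−ȳ) = 391.9900
Denominator Σ(y_t−ȳ)² = 630.9000
r_1 = 391.9900 / 630.9000 = 0.621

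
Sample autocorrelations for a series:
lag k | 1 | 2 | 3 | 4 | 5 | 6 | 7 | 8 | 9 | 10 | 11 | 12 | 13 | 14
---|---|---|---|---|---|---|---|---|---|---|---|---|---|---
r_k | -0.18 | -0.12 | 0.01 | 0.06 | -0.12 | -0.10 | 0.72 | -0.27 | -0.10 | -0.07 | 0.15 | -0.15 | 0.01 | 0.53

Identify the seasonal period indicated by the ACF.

The largest autocorrelation is r_7 = 0.72, with a weaker echo at lag 14 (0.53); the remaining lags stay at or below 0.15.
The dominant spike at lag 7 indicates a seasonal period of 7.

7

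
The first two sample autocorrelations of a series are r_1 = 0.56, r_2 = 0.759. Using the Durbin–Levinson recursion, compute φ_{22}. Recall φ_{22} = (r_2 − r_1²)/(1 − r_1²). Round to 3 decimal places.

0.649

φ_{22} = (r_2 − r_1²) / (1 − r_1²)
r_1² = (0.56)² = 0.3136
Numerator = 0.759 − 0.3136 = 0.4454; denominator = 1 − 0.3136 = 0.6864
φ_{22} = 0.4454 / 0.6864 = 0.649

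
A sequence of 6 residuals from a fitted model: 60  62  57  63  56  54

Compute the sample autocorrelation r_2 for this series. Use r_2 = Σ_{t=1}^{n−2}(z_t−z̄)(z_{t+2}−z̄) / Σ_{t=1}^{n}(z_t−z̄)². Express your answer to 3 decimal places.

Mean z̄ = (60 + 62 + 57 + 63 + 56 + 54)/6 = 58.6667
Deviations from mean: 1.3333, 3.3333, -1.6667, 4.3333, -2.6667, -4.6667
Numerator Σ_{t=1}^{4}(z_t−z̄)(z_{t+2}−z̄) = -3.5556
Denominator Σ(z_t−z̄)² = 63.3333
r_2 = -3.5556 / 63.3333 = -0.056

-0.056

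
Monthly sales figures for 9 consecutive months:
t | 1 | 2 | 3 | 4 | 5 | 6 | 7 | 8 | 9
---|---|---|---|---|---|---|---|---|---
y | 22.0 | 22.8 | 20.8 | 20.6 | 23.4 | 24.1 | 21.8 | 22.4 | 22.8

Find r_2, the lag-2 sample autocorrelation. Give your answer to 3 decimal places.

Mean ȳ = (22.0 + 22.8 + 20.8 + 20.6 + 23.4 + 24.1 + 21.8 + 22.4 + 22.8)/9 = 22.3000
Σ(y_t−ȳ)(y_{t+2}−ȳ) = (0.4500) + (-0.8500) + (-1.6500) + (-3.0600) + (-0.5500) + (0.1800) + (-0.2500) = -5.7300
Denominator Σ(y_t−ȳ)² = 10.4400
r_2 = -5.7300 / 10.4400 = -0.549

-0.549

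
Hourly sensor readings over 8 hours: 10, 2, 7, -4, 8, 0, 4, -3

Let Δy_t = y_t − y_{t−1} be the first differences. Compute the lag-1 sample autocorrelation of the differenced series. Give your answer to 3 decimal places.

-0.834

First differences Δy: -8, 5, -11, 12, -8, 4, -7
Mean of differences = -1.8571
Numerator Σ(Δy_t−Δȳ)(Δy_{t+1}−Δȳ) = -382.7347
Denominator Σ(Δy_t−Δȳ)² = 458.8571
r_1(Δy) = -382.7347 / 458.8571 = -0.834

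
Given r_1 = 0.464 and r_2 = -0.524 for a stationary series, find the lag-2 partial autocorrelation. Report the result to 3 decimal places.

-0.942

φ_{22} = (r_2 − r_1²) / (1 − r_1²)
r_1² = (0.464)² = 0.215296
Numerator = -0.524 − 0.2153 = -0.7393; denominator = 1 − 0.2153 = 0.7847
φ_{22} = -0.7393 / 0.7847 = -0.942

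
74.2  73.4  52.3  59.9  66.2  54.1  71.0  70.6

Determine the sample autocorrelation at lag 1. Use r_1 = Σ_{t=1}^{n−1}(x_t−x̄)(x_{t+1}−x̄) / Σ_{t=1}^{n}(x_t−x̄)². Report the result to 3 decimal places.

-0.024

Mean x̄ = (74.2 + 73.4 + 52.3 + 59.9 + 66.2 + 54.1 + 71.0 + 70.6)/8 = 65.2125
Deviations from mean: 8.9875, 8.1875, -12.9125, -5.3125, 0.9875, -11.1125, 5.7875, 5.3875
Σ(x_t−x̄)(x_{t+1}−x̄) = (73.5852) + (-105.7211) + (68.5977) + (-5.2461) + (-10.9736) + (-64.3136) + (31.1802) = -12.8914
Denominator Σ(x_t−x̄)² = 529.7488
r_1 = -12.8914 / 529.7488 = -0.024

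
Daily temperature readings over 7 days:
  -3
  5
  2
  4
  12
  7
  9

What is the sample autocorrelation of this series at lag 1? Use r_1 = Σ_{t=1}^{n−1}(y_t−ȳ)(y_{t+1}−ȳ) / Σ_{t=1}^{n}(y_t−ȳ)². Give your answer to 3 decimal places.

0.121

Mean ȳ = (-3 + 5 + 2 + 4 + 12 + 7 + 9)/7 = 5.1429
Σ(y_t−ȳ)(y_{t+1}−ȳ) = (1.1633) + (0.4490) + (3.5918) + (-7.8367) + (12.7347) + (7.1633) = 17.2653
Denominator Σ(y_t−ȳ)² = 142.8571
r_1 = 17.2653 / 142.8571 = 0.121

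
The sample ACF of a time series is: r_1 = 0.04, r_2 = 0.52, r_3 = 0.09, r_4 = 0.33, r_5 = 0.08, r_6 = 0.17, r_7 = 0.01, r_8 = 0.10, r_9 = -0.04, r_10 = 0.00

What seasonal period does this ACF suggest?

The largest autocorrelation is r_2 = 0.52, with weaker echoes at lags 4 (0.33) and 6 (0.17); the remaining lags stay at or below 0.10.
The dominant spike at lag 2 indicates a seasonal period of 2.

2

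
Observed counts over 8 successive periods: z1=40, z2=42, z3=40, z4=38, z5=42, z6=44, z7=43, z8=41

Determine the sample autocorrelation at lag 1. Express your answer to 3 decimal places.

0.243

Mean z̄ = (40 + 42 + 40 + 38 + 42 + 44 + 43 + 41)/8 = 41.2500
Deviations from mean: -1.2500, 0.7500, -1.2500, -3.2500, 0.7500, 2.7500, 1.7500, -0.2500
Σ(z_t−z̄)(z_{t+1}−z̄) = (-0.9375) + (-0.9375) + (4.0625) + (-2.4375) + (2.0625) + (4.8125) + (-0.4375) = 6.1875
Denominator Σ(z_t−z̄)² = 25.5000
r_1 = 6.1875 / 25.5000 = 0.243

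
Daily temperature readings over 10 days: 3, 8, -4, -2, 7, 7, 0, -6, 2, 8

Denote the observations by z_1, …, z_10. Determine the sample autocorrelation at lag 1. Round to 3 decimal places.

0.025

Mean z̄ = (3 + 8 − 4 − 2 + 7 + 7 + 0 − 6 + 2 + 8)/10 = 2.3000
Numerator Σ_{t=1}^{9}(z_t−z̄)(z_{t+1}−z̄) = 6.1100
Denominator Σ(z_t−z̄)² = 242.1000
r_1 = 6.1100 / 242.1000 = 0.025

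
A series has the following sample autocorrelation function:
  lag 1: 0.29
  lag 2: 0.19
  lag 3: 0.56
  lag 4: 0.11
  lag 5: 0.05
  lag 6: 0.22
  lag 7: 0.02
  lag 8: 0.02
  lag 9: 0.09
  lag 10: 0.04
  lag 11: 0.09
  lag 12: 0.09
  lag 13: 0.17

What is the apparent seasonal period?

3

The largest autocorrelation is r_3 = 0.56; the remaining lags stay at or below 0.29. The elevated value at lag 1 (0.29), dropping to 0.19 at lag 2, reflects decaying short-term dependence rather than seasonality.
The dominant spike at lag 3 indicates a seasonal period of 3.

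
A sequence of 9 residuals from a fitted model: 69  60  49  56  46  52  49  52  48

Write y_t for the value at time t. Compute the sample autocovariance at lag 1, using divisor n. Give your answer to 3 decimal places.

Mean ȳ = (69 + 60 + 49 + 56 + 46 + 52 + 49 + 52 + 48)/9 = 53.4444
Σ_{t=1}^{8}(y_t−ȳ)(y_{t+1}−ȳ) = 73.9136
γ_1 = 73.9136 / 9 = 8.213

8.213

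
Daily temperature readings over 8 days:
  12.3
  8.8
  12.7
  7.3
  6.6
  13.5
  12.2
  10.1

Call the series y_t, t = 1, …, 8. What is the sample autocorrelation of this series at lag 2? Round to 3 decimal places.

-0.346

Mean ȳ = (12.3 + 8.8 + 12.7 + 7.3 + 6.6 + 13.5 + 12.2 + 10.1)/8 = 10.4375
Deviations from mean: 1.8625, -1.6375, 2.2625, -3.1375, -3.8375, 3.0625, 1.7625, -0.3375
Numerator Σ_{t=1}^{6}(y_t−ȳ)(y_{t+2}−ȳ) = -16.7366
Denominator Σ(y_t−ȳ)² = 48.4388
r_2 = -16.7366 / 48.4388 = -0.346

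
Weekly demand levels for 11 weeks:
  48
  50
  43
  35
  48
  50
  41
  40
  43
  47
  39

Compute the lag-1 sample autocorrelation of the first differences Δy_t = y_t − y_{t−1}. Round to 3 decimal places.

First differences Δy: 2, -7, -8, 13, 2, -9, -1, 3, 4, -8
Mean of differences = -0.9000
Numerator Σ(Δy_t−Δȳ)(Δy_{t+1}−Δȳ) = -71.5100
Denominator Σ(Δy_t−Δȳ)² = 452.9000
r_1(Δy) = -71.5100 / 452.9000 = -0.158

-0.158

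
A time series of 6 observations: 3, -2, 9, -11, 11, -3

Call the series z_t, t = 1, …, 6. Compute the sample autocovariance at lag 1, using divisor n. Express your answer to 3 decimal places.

Mean z̄ = (3 − 2 + 9 − 11 + 11 − 3)/6 = 1.1667
Σ_{t=1}^{5}(z_t−z̄)(z_{t+1}−z̄) = -286.5278
γ_1 = -286.5278 / 6 = -47.755

-47.755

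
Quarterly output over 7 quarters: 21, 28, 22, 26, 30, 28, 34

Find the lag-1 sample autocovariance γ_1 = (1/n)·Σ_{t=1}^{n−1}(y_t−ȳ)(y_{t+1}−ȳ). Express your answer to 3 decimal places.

0.143

Mean ȳ = (21 + 28 + 22 + 26 + 30 + 28 + 34)/7 = 27.0000
Σ_{t=1}^{6}(y_t−ȳ)(y_{t+1}−ȳ) = 1.0000
γ_1 = 1.0000 / 7 = 0.143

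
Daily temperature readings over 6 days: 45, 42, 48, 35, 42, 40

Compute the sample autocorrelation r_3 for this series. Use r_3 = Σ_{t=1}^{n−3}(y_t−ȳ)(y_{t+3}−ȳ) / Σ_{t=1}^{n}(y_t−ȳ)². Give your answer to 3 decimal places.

Mean ȳ = (45 + 42 + 48 + 35 + 42 + 40)/6 = 42.0000
Numerator Σ_{t=1}^{3}(y_t−ȳ)(y_{t+3}−ȳ) = -33.0000
Denominator Σ(y_t−ȳ)² = 98.0000
r_3 = -33.0000 / 98.0000 = -0.337

-0.337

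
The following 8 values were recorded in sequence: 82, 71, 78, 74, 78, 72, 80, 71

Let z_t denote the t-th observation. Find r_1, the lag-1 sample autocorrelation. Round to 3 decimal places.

-0.717

Mean z̄ = (82 + 71 + 78 + 74 + 78 + 72 + 80 + 71)/8 = 75.7500
Deviations from mean: 6.2500, -4.7500, 2.2500, -1.7500, 2.2500, -3.7500, 4.2500, -4.7500
Σ(z_t−z̄)(z_{t+1}−z̄) = (-29.6875) + (-10.6875) + (-3.9375) + (-3.9375) + (-8.4375) + (-15.9375) + (-20.1875) = -92.8125
Denominator Σ(z_t−z̄)² = 129.5000
r_1 = -92.8125 / 129.5000 = -0.717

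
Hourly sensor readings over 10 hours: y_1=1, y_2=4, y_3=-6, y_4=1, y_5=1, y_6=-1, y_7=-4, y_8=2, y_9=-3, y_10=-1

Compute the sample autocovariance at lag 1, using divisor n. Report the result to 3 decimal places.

-3.696

Mean ȳ = (1 + 4 − 6 + 1 + 1 − 1 − 4 + 2 − 3 − 1)/10 = -0.6000
Σ_{t=1}^{9}(y_t−ȳ)(y_{t+1}−ȳ) = -36.9600
γ_1 = -36.9600 / 10 = -3.696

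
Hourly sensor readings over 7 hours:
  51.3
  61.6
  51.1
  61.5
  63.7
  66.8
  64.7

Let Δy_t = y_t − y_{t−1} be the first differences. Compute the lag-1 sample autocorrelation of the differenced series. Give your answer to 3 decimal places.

-0.672

First differences Δy: 10.3, -10.5, 10.4, 2.2, 3.1, -2.1
Mean of differences = 2.2333
Numerator Σ(Δy_t−Δȳ)(Δy_{t+1}−Δȳ) = -210.7611
Denominator Σ(Δy_t−Δȳ)² = 313.4333
r_1(Δy) = -210.7611 / 313.4333 = -0.672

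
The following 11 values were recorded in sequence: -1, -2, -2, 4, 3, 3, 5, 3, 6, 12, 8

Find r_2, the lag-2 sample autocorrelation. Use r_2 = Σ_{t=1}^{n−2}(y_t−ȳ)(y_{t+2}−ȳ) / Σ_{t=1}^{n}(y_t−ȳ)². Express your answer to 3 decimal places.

0.191

Mean ȳ = (-1 − 2 − 2 + 4 + 3 + 3 + 5 + 3 + 6 + 12 + 8)/11 = 3.5455
Numerator Σ_{t=1}^{9}(y_t−ȳ)(y_{t+2}−ȳ) = 34.8595
Denominator Σ(y_t−ȳ)² = 182.7273
r_2 = 34.8595 / 182.7273 = 0.191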